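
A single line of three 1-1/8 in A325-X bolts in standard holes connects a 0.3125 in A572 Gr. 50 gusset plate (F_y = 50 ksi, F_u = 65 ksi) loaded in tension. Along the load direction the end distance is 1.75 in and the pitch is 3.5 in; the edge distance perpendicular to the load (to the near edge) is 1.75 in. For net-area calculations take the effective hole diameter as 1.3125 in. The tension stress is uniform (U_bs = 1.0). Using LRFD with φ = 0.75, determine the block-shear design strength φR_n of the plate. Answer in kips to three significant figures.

Shear plane L_v = 1.75 + 2·3.5 = 8.75 in; A_gv = 8.75 × 0.3125 = 2.734 in².
A_nv = (8.75 − 2.5·1.3125) × 0.3125 = 1.709 in².
A_nt = (1.75 − 0.5·1.3125) × 0.3125 = 0.3418 in².
0.6 F_u A_nv = 66.65 kips; 0.6 F_y A_gv = 82.03 kips → shear rupture governs the shear term.
R_n = 66.65 + 1.0 × 65 × 0.3418 = 88.87 kips.
Design strength φR_n = 0.75 × 88.87 = 66.7 kips.

66.7 kips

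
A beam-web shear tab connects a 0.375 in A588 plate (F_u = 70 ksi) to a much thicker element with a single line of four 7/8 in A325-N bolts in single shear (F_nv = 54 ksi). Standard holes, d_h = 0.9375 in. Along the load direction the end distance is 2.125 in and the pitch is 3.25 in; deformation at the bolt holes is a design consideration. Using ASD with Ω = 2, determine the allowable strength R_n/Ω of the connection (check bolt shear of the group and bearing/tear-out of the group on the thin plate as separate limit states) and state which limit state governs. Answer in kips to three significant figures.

Bolt shear: A_b = π·0.875²/4 = 0.6013 in²; R_n = 54 × 0.6013 × 4 × 1 = 129.9 kips → 129.9 / 2 = 64.9 kips.
Bearing (1.2 l_c t F_u ≤ 2.4 d t F_u): upper limit = 2.4·0.875·0.375·70 = 55.13 kips.
  Edge l_c = 2.125 − 0.9375/2 = 1.656 → r_n = 52.17 kips; interior l_c = 3.25 − 0.9375 = 2.312 → r_n = 55.13 kips.
  R_n,bearing = 1·52.17 + 3·55.13 = 217.5 kips → 217.5 / 2 = 109 kips.
Bolt shear governs: 64.9 kips.

64.9 kips (bolt shear governs)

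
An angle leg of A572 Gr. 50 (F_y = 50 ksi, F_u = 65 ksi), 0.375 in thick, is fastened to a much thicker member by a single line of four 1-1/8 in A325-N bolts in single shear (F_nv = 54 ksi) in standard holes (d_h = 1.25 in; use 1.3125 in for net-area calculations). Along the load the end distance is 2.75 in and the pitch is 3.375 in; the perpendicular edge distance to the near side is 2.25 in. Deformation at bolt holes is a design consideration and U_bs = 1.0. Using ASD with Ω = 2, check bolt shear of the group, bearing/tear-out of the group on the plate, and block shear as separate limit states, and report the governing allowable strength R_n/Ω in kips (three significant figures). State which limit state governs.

Bolt shear: A_b = π·1.125²/4 = 0.994 in²; R_n = 54 × 0.994 × 4 × 1 = 214.7 kips → 214.7 / 2 = 107 kips.
Bearing: edge l_c = 2.125, r_n = 62.16 kips; interior l_c = 2.125, r_n = 62.16 kips; R_n = 62.16 + 3·62.16 = 248.6 kips → 124 kips.
Block shear: A_gv = 4.828, A_nv = 3.105, A_nt = 0.5977 in²; R_n = min(0.6F_uA_nv, 0.6F_yA_gv) + U_bs·F_u·A_nt = 160 kips → 80 kips.
Block shear governs: 80 kips.

80 kips (block shear governs)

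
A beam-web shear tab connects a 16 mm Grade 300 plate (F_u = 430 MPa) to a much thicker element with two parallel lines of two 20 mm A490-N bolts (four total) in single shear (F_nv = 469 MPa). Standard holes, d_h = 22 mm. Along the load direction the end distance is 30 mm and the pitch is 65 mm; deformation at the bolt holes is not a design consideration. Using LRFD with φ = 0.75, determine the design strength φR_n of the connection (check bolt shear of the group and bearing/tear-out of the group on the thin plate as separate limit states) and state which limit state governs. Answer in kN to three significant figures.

442 kN (bolt shear governs)

Bolt shear: A_b = π·20²/4 = 314.2 mm²; R_n = 469 × 314.2 × 4 × 1 / 1000 = 589.4 kN → 0.75 × 589.4 = 442 kN.
Bearing (1.5 l_c t F_u ≤ 3.0 d t F_u): upper limit = 3.0·20·16·430 / 1000 = 412.8 kN.
  Edge l_c = 30 − 22/2 = 19 → r_n = 196.1 kN; interior l_c = 65 − 22 = 43 → r_n = 412.8 kN.
  R_n,bearing = 2·196.1 + 2·412.8 = 1218 kN → 0.75 × 1218 = 913 kN.
Bolt shear governs: 442 kN.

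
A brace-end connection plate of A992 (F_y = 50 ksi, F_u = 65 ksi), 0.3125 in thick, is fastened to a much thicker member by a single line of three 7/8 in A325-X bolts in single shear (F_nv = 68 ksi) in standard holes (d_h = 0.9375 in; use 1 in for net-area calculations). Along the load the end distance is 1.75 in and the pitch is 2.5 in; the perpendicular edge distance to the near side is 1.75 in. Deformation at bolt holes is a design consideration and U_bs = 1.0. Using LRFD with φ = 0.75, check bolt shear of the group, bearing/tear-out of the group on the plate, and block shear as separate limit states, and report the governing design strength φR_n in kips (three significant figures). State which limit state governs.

Bolt shear: A_b = π·0.875²/4 = 0.6013 in²; R_n = 68 × 0.6013 × 3 × 1 = 122.7 kips → 0.75 × 122.7 = 92 kips.
Bearing: edge l_c = 1.281, r_n = 31.23 kips; interior l_c = 1.562, r_n = 38.09 kips; R_n = 31.23 + 2·38.09 = 107.4 kips → 80.6 kips.
Block shear: A_gv = 2.109, A_nv = 1.328, A_nt = 0.3906 in²; R_n = min(0.6F_uA_nv, 0.6F_yA_gv) + U_bs·F_u·A_nt = 77.19 kips → 57.9 kips.
Block shear governs: 57.9 kips.

57.9 kips (block shear governs)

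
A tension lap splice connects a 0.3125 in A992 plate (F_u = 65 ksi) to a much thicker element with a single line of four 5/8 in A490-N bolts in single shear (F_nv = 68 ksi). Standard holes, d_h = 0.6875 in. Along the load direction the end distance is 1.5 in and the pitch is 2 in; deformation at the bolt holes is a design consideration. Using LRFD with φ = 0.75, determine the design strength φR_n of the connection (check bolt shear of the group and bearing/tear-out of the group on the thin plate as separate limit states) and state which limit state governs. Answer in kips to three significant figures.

Bolt shear: A_b = π·0.625²/4 = 0.3068 in²; R_n = 68 × 0.3068 × 4 × 1 = 83.45 kips → 0.75 × 83.45 = 62.6 kips.
Bearing (1.2 l_c t F_u ≤ 2.4 d t F_u): upper limit = 2.4·0.625·0.3125·65 = 30.47 kips.
  Edge l_c = 1.5 − 0.6875/2 = 1.156 → r_n = 28.18 kips; interior l_c = 2 − 0.6875 = 1.312 → r_n = 30.47 kips.
  R_n,bearing = 1·28.18 + 3·30.47 = 119.6 kips → 0.75 × 119.6 = 89.7 kips.
Bolt shear governs: 62.6 kips.

62.6 kips (bolt shear governs)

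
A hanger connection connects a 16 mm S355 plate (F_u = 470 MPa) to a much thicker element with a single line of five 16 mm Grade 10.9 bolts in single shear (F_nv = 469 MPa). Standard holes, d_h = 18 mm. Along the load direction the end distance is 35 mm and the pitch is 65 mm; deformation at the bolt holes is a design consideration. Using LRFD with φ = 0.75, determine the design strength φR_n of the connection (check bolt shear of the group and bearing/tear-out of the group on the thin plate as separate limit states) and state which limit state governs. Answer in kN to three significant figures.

Bolt shear: A_b = π·16²/4 = 201.1 mm²; R_n = 469 × 201.1 × 5 × 1 / 1000 = 471.5 kN → 0.75 × 471.5 = 354 kN.
Bearing (1.2 l_c t F_u ≤ 2.4 d t F_u): upper limit = 2.4·16·16·470 / 1000 = 288.8 kN.
  Edge l_c = 35 − 18/2 = 26 → r_n = 234.6 kN; interior l_c = 65 − 18 = 47 → r_n = 288.8 kN.
  R_n,bearing = 1·234.6 + 4·288.8 = 1390 kN → 0.75 × 1390 = 1040 kN.
Bolt shear governs: 354 kN.

354 kN (bolt shear governs)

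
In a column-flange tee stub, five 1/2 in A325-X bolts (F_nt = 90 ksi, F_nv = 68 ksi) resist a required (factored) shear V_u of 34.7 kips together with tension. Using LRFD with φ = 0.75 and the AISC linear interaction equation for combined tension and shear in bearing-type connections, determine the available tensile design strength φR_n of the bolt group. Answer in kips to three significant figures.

40.2 kips

A_b = π·0.5²/4 = 0.1963 in²; f_rv = 34.7 / (5 × 0.1963) = 35.35 ksi.
F'_nt = 1.3 F_nt − (F_nt / φF_nv) f_rv = 1.3·90 − (90/(0.75·68))·35.35 = 54.63 ksi, capped at F_nt → F'_nt = 54.63 ksi.
R_n = F'_nt · A_b · n = 54.63 × 0.1963 × 5 = 53.63 kips.
Design strength φR_n = 0.75 × 53.63 = 40.2 kips.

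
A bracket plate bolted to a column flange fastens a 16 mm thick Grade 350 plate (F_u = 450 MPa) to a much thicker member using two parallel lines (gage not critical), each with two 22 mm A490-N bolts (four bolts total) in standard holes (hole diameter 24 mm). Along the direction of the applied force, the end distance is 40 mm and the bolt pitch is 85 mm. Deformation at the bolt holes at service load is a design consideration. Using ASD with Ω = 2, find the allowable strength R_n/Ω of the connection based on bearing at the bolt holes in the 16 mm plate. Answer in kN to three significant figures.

Per bolt r_n = 1.2 l_c t F_u ≤ 2.4 d t F_u; upper limit = 2.4 × 22 × 16 × 450 / 1000 = 380.2 kN.
Edge bolt: l_c = 40 − 24/2 = 28 mm → 1.2 × 28 × 16 × 450 / 1000 = 241.9 → r_n = 241.9 kN.
Interior bolts: l_c = 85 − 24 = 61 mm → 1.2 × 61 × 16 × 450 / 1000 = 527 → r_n = 380.2 kN.
R_n = 2 × 241.9 + 2 × 380.2 = 1244 kN.
Allowable strength R_n/Ω = 1244 / 2 = 622 kN.

622 kN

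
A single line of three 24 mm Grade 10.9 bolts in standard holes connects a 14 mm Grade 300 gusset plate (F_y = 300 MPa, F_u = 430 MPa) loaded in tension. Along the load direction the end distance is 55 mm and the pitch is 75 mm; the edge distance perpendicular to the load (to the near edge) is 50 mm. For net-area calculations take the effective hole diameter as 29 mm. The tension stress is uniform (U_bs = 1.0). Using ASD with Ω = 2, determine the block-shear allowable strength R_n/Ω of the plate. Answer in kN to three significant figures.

Shear plane L_v = 55 + 2·75 = 205 mm; A_gv = 205 × 14 = 2870 mm².
A_nv = (205 − 2.5·29) × 14 = 1855 mm².
A_nt = (50 − 0.5·29) × 14 = 497 mm².
0.6 F_u A_nv = 478.6 kN; 0.6 F_y A_gv = 516.6 kN → shear rupture governs the shear term.
R_n = 478.6 + 1.0 × 430 × 497 / 1000 = 692.3 kN.
Allowable strength R_n/Ω = 692.3 / 2 = 346 kN.

346 kN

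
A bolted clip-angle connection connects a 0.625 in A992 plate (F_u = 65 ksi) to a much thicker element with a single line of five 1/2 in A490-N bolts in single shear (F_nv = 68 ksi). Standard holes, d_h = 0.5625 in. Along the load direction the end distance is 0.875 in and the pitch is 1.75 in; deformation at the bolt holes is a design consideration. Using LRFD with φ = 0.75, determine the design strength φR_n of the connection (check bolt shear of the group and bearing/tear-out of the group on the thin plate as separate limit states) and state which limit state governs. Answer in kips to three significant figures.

50.1 kips (bolt shear governs)

Bolt shear: A_b = π·0.5²/4 = 0.1963 in²; R_n = 68 × 0.1963 × 5 × 1 = 66.76 kips → 0.75 × 66.76 = 50.1 kips.
Bearing (1.2 l_c t F_u ≤ 2.4 d t F_u): upper limit = 2.4·0.5·0.625·65 = 48.75 kips.
  Edge l_c = 0.875 − 0.5625/2 = 0.5938 → r_n = 28.95 kips; interior l_c = 1.75 − 0.5625 = 1.188 → r_n = 48.75 kips.
  R_n,bearing = 1·28.95 + 4·48.75 = 223.9 kips → 0.75 × 223.9 = 168 kips.
Bolt shear governs: 50.1 kips.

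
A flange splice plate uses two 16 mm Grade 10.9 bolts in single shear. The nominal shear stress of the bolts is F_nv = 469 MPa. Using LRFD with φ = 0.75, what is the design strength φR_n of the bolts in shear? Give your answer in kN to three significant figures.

141 kN

A_b = π × 16² / 4 = 201.1 mm².
R_n = F_nv · A_b · n · n_s = 469 × 201.1 × 2 × 1 / 1000 = 188.6 kN.
Design strength φR_n = 0.75 × 188.6 = 141 kN.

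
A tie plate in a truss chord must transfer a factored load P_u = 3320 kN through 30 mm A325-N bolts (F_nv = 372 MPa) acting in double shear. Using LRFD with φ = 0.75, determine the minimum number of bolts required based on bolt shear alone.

A_b = π·30²/4 = 706.9 mm².
Per-bolt design strength φR_n = 0.75 × 372 × 706.9 × 2 / 1000 = 394.4 kN.
n ≥ 3320 / 394.4 = 8.417 → use 9 bolts.

9 bolts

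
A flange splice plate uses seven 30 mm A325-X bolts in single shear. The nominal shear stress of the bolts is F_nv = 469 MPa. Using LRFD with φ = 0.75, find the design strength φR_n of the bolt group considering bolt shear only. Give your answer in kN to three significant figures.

A_b = π × 30² / 4 = 706.9 mm².
R_n = F_nv · A_b · n · n_s = 469 × 706.9 × 7 × 1 / 1000 = 2321 kN.
Design strength φR_n = 0.75 × 2321 = 1740 kN.

1740 kN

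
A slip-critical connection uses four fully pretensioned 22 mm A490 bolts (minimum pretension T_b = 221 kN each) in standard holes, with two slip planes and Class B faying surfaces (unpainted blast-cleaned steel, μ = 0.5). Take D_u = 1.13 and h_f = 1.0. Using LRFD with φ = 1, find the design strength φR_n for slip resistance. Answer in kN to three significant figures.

999 kN

R_n = μ · D_u · h_f · T_b · n_s · n_b = 0.5 × 1.13 × 1.0 × 221 × 2 × 4 = 998.9 kN.
Design strength φR_n = 1 × 998.9 = 999 kN.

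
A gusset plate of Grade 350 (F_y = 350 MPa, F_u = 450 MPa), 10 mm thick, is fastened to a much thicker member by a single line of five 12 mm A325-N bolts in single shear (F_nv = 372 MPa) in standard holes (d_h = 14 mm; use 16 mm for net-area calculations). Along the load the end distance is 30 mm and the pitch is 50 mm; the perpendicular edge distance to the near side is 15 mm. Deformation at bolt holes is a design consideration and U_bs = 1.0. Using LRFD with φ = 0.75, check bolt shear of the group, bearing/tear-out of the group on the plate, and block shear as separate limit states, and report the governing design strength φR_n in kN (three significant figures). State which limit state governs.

158 kN (bolt shear governs)

Bolt shear: A_b = π·12²/4 = 113.1 mm²; R_n = 372 × 113.1 × 5 × 1 / 1000 = 210.4 kN → 0.75 × 210.4 = 158 kN.
Bearing: edge l_c = 23, r_n = 124.2 kN; interior l_c = 36, r_n = 129.6 kN; R_n = 124.2 + 4·129.6 = 642.6 kN → 482 kN.
Block shear: A_gv = 2300, A_nv = 1580, A_nt = 70 mm²; R_n = min(0.6F_uA_nv, 0.6F_yA_gv) + U_bs·F_u·A_nt = 458.1 kN → 344 kN.
Bolt shear governs: 158 kN.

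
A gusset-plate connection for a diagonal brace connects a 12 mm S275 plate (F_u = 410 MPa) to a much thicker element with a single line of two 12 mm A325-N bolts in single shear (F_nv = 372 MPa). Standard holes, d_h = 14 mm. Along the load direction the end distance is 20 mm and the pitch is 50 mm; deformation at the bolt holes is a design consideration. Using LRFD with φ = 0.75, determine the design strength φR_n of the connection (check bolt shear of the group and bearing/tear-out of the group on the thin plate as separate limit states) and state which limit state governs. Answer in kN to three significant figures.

63.1 kN (bolt shear governs)

Bolt shear: A_b = π·12²/4 = 113.1 mm²; R_n = 372 × 113.1 × 2 × 1 / 1000 = 84.14 kN → 0.75 × 84.14 = 63.1 kN.
Bearing (1.2 l_c t F_u ≤ 2.4 d t F_u): upper limit = 2.4·12·12·410 / 1000 = 141.7 kN.
  Edge l_c = 20 − 14/2 = 13 → r_n = 76.75 kN; interior l_c = 50 − 14 = 36 → r_n = 141.7 kN.
  R_n,bearing = 1·76.75 + 1·141.7 = 218.4 kN → 0.75 × 218.4 = 164 kN.
Bolt shear governs: 63.1 kN.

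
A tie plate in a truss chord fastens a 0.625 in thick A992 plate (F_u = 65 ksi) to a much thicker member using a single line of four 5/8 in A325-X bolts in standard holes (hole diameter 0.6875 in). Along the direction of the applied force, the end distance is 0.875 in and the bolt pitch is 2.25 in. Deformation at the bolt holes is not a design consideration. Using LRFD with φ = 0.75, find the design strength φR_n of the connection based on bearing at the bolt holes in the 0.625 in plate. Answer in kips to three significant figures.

Per bolt r_n = 1.5 l_c t F_u ≤ 3.0 d t F_u; upper limit = 3.0 × 0.625 × 0.625 × 65 = 76.17 kips.
Edge bolt: l_c = 0.875 − 0.6875/2 = 0.5312 in → 1.5 × 0.5312 × 0.625 × 65 = 32.37 → r_n = 32.37 kips.
Interior bolts: l_c = 2.25 − 0.6875 = 1.562 in → 1.5 × 1.562 × 0.625 × 65 = 95.21 → r_n = 76.17 kips.
R_n = 1 × 32.37 + 3 × 76.17 = 260.9 kips.
Design strength φR_n = 0.75 × 260.9 = 196 kips.

196 kips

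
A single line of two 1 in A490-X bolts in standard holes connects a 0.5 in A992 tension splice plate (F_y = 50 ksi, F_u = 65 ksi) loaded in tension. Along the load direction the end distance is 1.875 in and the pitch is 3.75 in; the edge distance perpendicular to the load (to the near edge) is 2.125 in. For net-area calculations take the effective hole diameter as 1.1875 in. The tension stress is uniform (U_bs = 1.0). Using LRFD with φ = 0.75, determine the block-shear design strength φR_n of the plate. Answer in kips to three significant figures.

93.5 kips

Shear plane L_v = 1.875 + 1·3.75 = 5.625 in; A_gv = 5.625 × 0.5 = 2.812 in².
A_nv = (5.625 − 1.5·1.1875) × 0.5 = 1.922 in².
A_nt = (2.125 − 0.5·1.1875) × 0.5 = 0.7656 in².
0.6 F_u A_nv = 74.95 kips; 0.6 F_y A_gv = 84.38 kips → shear rupture governs the shear term.
R_n = 74.95 + 1.0 × 65 × 0.7656 = 124.7 kips.
Design strength φR_n = 0.75 × 124.7 = 93.5 kips.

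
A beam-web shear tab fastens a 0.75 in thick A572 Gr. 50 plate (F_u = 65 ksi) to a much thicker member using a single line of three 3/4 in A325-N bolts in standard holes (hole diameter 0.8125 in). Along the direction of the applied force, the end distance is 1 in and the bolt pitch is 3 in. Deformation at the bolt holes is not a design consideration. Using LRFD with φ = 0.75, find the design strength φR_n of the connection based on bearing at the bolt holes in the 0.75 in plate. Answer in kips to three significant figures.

197 kips

Per bolt r_n = 1.5 l_c t F_u ≤ 3.0 d t F_u; upper limit = 3.0 × 0.75 × 0.75 × 65 = 109.7 kips.
Edge bolt: l_c = 1 − 0.8125/2 = 0.5938 in → 1.5 × 0.5938 × 0.75 × 65 = 43.42 → r_n = 43.42 kips.
Interior bolts: l_c = 3 − 0.8125 = 2.188 in → 1.5 × 2.188 × 0.75 × 65 = 160 → r_n = 109.7 kips.
R_n = 1 × 43.42 + 2 × 109.7 = 262.8 kips.
Design strength φR_n = 0.75 × 262.8 = 197 kips.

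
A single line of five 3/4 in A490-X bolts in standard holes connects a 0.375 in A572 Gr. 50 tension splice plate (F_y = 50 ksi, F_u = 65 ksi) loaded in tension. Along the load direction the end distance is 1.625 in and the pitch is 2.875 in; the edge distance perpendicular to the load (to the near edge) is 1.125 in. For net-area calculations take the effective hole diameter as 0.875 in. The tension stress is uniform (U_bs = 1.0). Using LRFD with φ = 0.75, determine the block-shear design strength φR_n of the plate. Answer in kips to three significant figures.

Shear plane L_v = 1.625 + 4·2.875 = 13.12 in; A_gv = 13.12 × 0.375 = 4.922 in².
A_nv = (13.12 − 4.5·0.875) × 0.375 = 3.445 in².
A_nt = (1.125 − 0.5·0.875) × 0.375 = 0.2578 in².
0.6 F_u A_nv = 134.4 kips; 0.6 F_y A_gv = 147.7 kips → shear rupture governs the shear term.
R_n = 134.4 + 1.0 × 65 × 0.2578 = 151.1 kips.
Design strength φR_n = 0.75 × 151.1 = 113 kips.

113 kips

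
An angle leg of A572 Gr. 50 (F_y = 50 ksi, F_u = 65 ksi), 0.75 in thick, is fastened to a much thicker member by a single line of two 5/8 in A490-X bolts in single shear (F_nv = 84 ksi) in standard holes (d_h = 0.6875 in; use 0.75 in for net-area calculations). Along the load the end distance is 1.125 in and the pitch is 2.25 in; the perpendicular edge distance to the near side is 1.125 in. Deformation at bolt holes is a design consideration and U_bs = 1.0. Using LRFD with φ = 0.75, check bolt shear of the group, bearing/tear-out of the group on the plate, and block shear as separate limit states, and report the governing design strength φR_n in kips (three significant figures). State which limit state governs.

38.7 kips (bolt shear governs)

Bolt shear: A_b = π·0.625²/4 = 0.3068 in²; R_n = 84 × 0.3068 × 2 × 1 = 51.54 kips → 0.75 × 51.54 = 38.7 kips.
Bearing: edge l_c = 0.7812, r_n = 45.7 kips; interior l_c = 1.562, r_n = 73.12 kips; R_n = 45.7 + 1·73.12 = 118.8 kips → 89.1 kips.
Block shear: A_gv = 2.531, A_nv = 1.688, A_nt = 0.5625 in²; R_n = min(0.6F_uA_nv, 0.6F_yA_gv) + U_bs·F_u·A_nt = 102.4 kips → 76.8 kips.
Bolt shear governs: 38.7 kips.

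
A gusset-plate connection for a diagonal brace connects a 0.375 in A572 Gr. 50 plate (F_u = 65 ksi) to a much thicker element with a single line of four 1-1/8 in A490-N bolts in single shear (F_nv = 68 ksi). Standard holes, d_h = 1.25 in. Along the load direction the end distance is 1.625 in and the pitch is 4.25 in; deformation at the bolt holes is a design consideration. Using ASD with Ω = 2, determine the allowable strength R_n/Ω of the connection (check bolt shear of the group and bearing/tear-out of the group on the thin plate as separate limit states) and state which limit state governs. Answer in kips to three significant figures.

113 kips (bearing governs)

Bolt shear: A_b = π·1.125²/4 = 0.994 in²; R_n = 68 × 0.994 × 4 × 1 = 270.4 kips → 270.4 / 2 = 135 kips.
Bearing (1.2 l_c t F_u ≤ 2.4 d t F_u): upper limit = 2.4·1.125·0.375·65 = 65.81 kips.
  Edge l_c = 1.625 − 1.25/2 = 1 → r_n = 29.25 kips; interior l_c = 4.25 − 1.25 = 3 → r_n = 65.81 kips.
  R_n,bearing = 1·29.25 + 3·65.81 = 226.7 kips → 226.7 / 2 = 113 kips.
Bearing governs: 113 kips.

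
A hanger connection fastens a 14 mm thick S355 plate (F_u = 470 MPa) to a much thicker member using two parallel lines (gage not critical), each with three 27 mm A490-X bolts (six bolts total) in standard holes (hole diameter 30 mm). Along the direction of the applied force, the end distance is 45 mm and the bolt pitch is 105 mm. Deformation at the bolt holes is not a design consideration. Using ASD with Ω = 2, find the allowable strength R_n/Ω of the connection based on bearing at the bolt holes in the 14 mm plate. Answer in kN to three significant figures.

Per bolt r_n = 1.5 l_c t F_u ≤ 3.0 d t F_u; upper limit = 3.0 × 27 × 14 × 470 / 1000 = 533 kN.
Edge bolt: l_c = 45 − 30/2 = 30 mm → 1.5 × 30 × 14 × 470 / 1000 = 296.1 → r_n = 296.1 kN.
Interior bolts: l_c = 105 − 30 = 75 mm → 1.5 × 75 × 14 × 470 / 1000 = 740.2 → r_n = 533 kN.
R_n = 2 × 296.1 + 4 × 533 = 2724 kN.
Allowable strength R_n/Ω = 2724 / 2 = 1360 kN.

1360 kN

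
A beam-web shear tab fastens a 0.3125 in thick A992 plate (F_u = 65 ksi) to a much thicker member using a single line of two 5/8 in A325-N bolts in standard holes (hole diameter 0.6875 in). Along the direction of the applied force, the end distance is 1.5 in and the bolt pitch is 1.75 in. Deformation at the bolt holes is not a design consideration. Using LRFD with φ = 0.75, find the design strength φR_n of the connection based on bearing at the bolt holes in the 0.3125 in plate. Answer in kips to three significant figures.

Per bolt r_n = 1.5 l_c t F_u ≤ 3.0 d t F_u; upper limit = 3.0 × 0.625 × 0.3125 × 65 = 38.09 kips.
Edge bolt: l_c = 1.5 − 0.6875/2 = 1.156 in → 1.5 × 1.156 × 0.3125 × 65 = 35.23 → r_n = 35.23 kips.
Interior bolts: l_c = 1.75 − 0.6875 = 1.062 in → 1.5 × 1.062 × 0.3125 × 65 = 32.37 → r_n = 32.37 kips.
R_n = 1 × 35.23 + 1 × 32.37 = 67.6 kips.
Design strength φR_n = 0.75 × 67.6 = 50.7 kips.

50.7 kips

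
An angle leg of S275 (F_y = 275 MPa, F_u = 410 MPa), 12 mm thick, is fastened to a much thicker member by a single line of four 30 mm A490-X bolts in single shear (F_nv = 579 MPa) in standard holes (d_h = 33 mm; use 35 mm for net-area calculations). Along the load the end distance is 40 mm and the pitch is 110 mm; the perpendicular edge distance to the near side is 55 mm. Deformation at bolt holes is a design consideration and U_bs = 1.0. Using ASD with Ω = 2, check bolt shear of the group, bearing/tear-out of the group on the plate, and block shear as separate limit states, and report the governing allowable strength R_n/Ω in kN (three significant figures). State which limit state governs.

Bolt shear: A_b = π·30²/4 = 706.9 mm²; R_n = 579 × 706.9 × 4 × 1 / 1000 = 1637 kN → 1637 / 2 = 819 kN.
Bearing: edge l_c = 23.5, r_n = 138.7 kN; interior l_c = 77, r_n = 354.2 kN; R_n = 138.7 + 3·354.2 = 1201 kN → 601 kN.
Block shear: A_gv = 4440, A_nv = 2970, A_nt = 450 mm²; R_n = min(0.6F_uA_nv, 0.6F_yA_gv) + U_bs·F_u·A_nt = 915.1 kN → 458 kN.
Block shear governs: 458 kN.

458 kN (block shear governs)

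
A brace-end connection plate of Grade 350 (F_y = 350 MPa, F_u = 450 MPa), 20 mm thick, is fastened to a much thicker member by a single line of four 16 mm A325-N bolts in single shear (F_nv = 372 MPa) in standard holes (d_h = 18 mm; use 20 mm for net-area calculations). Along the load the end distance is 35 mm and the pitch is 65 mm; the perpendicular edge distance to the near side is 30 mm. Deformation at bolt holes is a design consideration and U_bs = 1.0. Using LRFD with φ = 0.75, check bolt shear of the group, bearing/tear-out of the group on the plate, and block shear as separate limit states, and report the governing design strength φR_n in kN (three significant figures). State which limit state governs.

224 kN (bolt shear governs)

Bolt shear: A_b = π·16²/4 = 201.1 mm²; R_n = 372 × 201.1 × 4 × 1 / 1000 = 299.2 kN → 0.75 × 299.2 = 224 kN.
Bearing: edge l_c = 26, r_n = 280.8 kN; interior l_c = 47, r_n = 345.6 kN; R_n = 280.8 + 3·345.6 = 1318 kN → 988 kN.
Block shear: A_gv = 4600, A_nv = 3200, A_nt = 400 mm²; R_n = min(0.6F_uA_nv, 0.6F_yA_gv) + U_bs·F_u·A_nt = 1044 kN → 783 kN.
Bolt shear governs: 224 kN.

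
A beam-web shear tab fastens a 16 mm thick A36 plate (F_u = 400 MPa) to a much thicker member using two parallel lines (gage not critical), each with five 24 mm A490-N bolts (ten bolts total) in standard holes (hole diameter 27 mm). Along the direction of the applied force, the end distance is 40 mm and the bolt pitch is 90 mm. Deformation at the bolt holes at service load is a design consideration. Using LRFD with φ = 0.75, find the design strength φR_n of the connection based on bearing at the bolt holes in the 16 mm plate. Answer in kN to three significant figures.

Per bolt r_n = 1.2 l_c t F_u ≤ 2.4 d t F_u; upper limit = 2.4 × 24 × 16 × 400 / 1000 = 368.6 kN.
Edge bolt: l_c = 40 − 27/2 = 26.5 mm → 1.2 × 26.5 × 16 × 400 / 1000 = 203.5 → r_n = 203.5 kN.
Interior bolts: l_c = 90 − 27 = 63 mm → 1.2 × 63 × 16 × 400 / 1000 = 483.8 → r_n = 368.6 kN.
R_n = 2 × 203.5 + 8 × 368.6 = 3356 kN.
Design strength φR_n = 0.75 × 3356 = 2520 kN.

2520 kN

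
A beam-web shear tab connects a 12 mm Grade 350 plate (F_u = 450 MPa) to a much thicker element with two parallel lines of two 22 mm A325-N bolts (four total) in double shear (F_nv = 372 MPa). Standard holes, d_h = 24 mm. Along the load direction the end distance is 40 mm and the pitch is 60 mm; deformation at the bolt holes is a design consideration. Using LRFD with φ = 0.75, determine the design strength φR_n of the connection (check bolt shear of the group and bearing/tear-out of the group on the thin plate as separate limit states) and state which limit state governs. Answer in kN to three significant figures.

Bolt shear: A_b = π·22²/4 = 380.1 mm²; R_n = 372 × 380.1 × 4 × 2 / 1000 = 1131 kN → 0.75 × 1131 = 848 kN.
Bearing (1.2 l_c t F_u ≤ 2.4 d t F_u): upper limit = 2.4·22·12·450 / 1000 = 285.1 kN.
  Edge l_c = 40 − 24/2 = 28 → r_n = 181.4 kN; interior l_c = 60 − 24 = 36 → r_n = 233.3 kN.
  R_n,bearing = 2·181.4 + 2·233.3 = 829.4 kN → 0.75 × 829.4 = 622 kN.
Bearing governs: 622 kN.

622 kN (bearing governs)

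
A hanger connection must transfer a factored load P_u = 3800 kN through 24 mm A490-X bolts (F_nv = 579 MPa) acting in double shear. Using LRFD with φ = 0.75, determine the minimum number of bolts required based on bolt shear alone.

10 bolts

A_b = π·24²/4 = 452.4 mm².
Per-bolt design strength φR_n = 0.75 × 579 × 452.4 × 2 / 1000 = 392.9 kN.
n ≥ 3800 / 392.9 = 9.672 → use 10 bolts.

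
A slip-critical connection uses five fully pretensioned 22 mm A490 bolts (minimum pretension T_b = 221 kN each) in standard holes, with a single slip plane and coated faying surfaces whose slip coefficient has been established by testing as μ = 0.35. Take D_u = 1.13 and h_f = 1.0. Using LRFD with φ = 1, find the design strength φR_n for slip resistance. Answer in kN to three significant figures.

R_n = μ · D_u · h_f · T_b · n_s · n_b = 0.35 × 1.13 × 1.0 × 221 × 1 × 5 = 437 kN.
Design strength φR_n = 1 × 437 = 437 kN.

437 kN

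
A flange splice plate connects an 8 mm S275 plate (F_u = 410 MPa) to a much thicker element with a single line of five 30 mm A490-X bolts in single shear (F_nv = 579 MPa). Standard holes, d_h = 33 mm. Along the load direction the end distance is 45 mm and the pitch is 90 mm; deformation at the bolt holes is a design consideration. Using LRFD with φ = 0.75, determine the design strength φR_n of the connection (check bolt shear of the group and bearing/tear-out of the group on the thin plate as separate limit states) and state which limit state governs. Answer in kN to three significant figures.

757 kN (bearing governs)

Bolt shear: A_b = π·30²/4 = 706.9 mm²; R_n = 579 × 706.9 × 5 × 1 / 1000 = 2046 kN → 0.75 × 2046 = 1530 kN.
Bearing (1.2 l_c t F_u ≤ 2.4 d t F_u): upper limit = 2.4·30·8·410 / 1000 = 236.2 kN.
  Edge l_c = 45 − 33/2 = 28.5 → r_n = 112.2 kN; interior l_c = 90 − 33 = 57 → r_n = 224.4 kN.
  R_n,bearing = 1·112.2 + 4·224.4 = 1010 kN → 0.75 × 1010 = 757 kN.
Bearing governs: 757 kN.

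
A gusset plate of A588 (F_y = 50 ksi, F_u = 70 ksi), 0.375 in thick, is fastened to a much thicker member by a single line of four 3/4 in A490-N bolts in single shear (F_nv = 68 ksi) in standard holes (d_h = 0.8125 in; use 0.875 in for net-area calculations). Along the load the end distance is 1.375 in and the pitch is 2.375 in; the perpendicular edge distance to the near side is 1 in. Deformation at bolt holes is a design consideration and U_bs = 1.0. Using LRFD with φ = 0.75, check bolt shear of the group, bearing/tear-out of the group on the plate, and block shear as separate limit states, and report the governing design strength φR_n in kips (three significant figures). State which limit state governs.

75.3 kips (block shear governs)

Bolt shear: A_b = π·0.75²/4 = 0.4418 in²; R_n = 68 × 0.4418 × 4 × 1 = 120.2 kips → 0.75 × 120.2 = 90.1 kips.
Bearing: edge l_c = 0.9688, r_n = 30.52 kips; interior l_c = 1.562, r_n = 47.25 kips; R_n = 30.52 + 3·47.25 = 172.3 kips → 129 kips.
Block shear: A_gv = 3.188, A_nv = 2.039, A_nt = 0.2109 in²; R_n = min(0.6F_uA_nv, 0.6F_yA_gv) + U_bs·F_u·A_nt = 100.4 kips → 75.3 kips.
Block shear governs: 75.3 kips.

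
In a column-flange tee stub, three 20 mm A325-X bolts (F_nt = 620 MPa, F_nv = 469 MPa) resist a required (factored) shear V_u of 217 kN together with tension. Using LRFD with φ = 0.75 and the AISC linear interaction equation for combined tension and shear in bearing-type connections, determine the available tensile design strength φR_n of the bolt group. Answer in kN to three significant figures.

A_b = π·20²/4 = 314.2 mm²; f_rv = 217 × 1000 / (3 × 314.2) = 230.2 MPa.
F'_nt = 1.3 F_nt − (F_nt / φF_nv) f_rv = 1.3·620 − (620/(0.75·469))·230.2 = 400.2 MPa, capped at F_nt → F'_nt = 400.2 MPa.
R_n = F'_nt · A_b · n = 400.2 × 314.2 × 3 / 1000 = 377.1 kN.
Design strength φR_n = 0.75 × 377.1 = 283 kN.

283 kN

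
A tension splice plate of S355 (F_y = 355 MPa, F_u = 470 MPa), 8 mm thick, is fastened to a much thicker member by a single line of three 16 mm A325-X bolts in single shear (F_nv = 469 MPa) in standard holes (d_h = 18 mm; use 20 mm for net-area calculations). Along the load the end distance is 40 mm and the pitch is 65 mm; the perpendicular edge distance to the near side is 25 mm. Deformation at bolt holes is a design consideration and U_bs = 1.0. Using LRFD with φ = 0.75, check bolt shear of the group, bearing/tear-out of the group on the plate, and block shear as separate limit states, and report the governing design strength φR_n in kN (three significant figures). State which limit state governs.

212 kN (bolt shear governs)

Bolt shear: A_b = π·16²/4 = 201.1 mm²; R_n = 469 × 201.1 × 3 × 1 / 1000 = 282.9 kN → 0.75 × 282.9 = 212 kN.
Bearing: edge l_c = 31, r_n = 139.9 kN; interior l_c = 47, r_n = 144.4 kN; R_n = 139.9 + 2·144.4 = 428.6 kN → 321 kN.
Block shear: A_gv = 1360, A_nv = 960, A_nt = 120 mm²; R_n = min(0.6F_uA_nv, 0.6F_yA_gv) + U_bs·F_u·A_nt = 327.1 kN → 245 kN.
Bolt shear governs: 212 kN.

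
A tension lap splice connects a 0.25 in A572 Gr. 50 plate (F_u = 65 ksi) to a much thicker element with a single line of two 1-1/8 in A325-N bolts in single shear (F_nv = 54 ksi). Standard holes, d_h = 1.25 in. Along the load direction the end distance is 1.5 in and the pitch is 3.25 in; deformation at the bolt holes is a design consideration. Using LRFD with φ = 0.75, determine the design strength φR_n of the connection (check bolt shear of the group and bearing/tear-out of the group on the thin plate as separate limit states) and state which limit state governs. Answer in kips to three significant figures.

Bolt shear: A_b = π·1.125²/4 = 0.994 in²; R_n = 54 × 0.994 × 2 × 1 = 107.4 kips → 0.75 × 107.4 = 80.5 kips.
Bearing (1.2 l_c t F_u ≤ 2.4 d t F_u): upper limit = 2.4·1.125·0.25·65 = 43.87 kips.
  Edge l_c = 1.5 − 1.25/2 = 0.875 → r_n = 17.06 kips; interior l_c = 3.25 − 1.25 = 2 → r_n = 39 kips.
  R_n,bearing = 1·17.06 + 1·39 = 56.06 kips → 0.75 × 56.06 = 42 kips.
Bearing governs: 42 kips.

42 kips (bearing governs)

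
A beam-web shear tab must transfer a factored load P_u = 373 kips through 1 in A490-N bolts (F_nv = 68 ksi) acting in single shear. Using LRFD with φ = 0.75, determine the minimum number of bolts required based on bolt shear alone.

A_b = π·1²/4 = 0.7854 in².
Per-bolt design strength φR_n = 0.75 × 68 × 0.7854 × 1 = 40.06 kips.
n ≥ 373 / 40.06 = 9.312 → use 10 bolts.

10 bolts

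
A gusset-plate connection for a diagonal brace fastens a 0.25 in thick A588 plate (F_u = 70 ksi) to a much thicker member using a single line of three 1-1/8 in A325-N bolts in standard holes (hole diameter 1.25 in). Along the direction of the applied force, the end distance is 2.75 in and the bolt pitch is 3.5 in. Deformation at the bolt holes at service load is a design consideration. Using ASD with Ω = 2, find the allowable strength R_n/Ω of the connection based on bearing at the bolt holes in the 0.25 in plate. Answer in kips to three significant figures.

Per bolt r_n = 1.2 l_c t F_u ≤ 2.4 d t F_u; upper limit = 2.4 × 1.125 × 0.25 × 70 = 47.25 kips.
Edge bolt: l_c = 2.75 − 1.25/2 = 2.125 in → 1.2 × 2.125 × 0.25 × 70 = 44.62 → r_n = 44.62 kips.
Interior bolts: l_c = 3.5 − 1.25 = 2.25 in → 1.2 × 2.25 × 0.25 × 70 = 47.25 → r_n = 47.25 kips.
R_n = 1 × 44.62 + 2 × 47.25 = 139.1 kips.
Allowable strength R_n/Ω = 139.1 / 2 = 69.6 kips.

69.6 kips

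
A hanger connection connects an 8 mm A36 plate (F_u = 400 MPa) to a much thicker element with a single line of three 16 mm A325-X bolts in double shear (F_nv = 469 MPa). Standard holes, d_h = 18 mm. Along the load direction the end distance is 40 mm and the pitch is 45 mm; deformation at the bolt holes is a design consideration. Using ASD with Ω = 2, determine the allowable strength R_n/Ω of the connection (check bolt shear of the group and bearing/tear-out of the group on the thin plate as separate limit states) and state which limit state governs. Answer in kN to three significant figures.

163 kN (bearing governs)

Bolt shear: A_b = π·16²/4 = 201.1 mm²; R_n = 469 × 201.1 × 3 × 2 / 1000 = 565.8 kN → 565.8 / 2 = 283 kN.
Bearing (1.2 l_c t F_u ≤ 2.4 d t F_u): upper limit = 2.4·16·8·400 / 1000 = 122.9 kN.
  Edge l_c = 40 − 18/2 = 31 → r_n = 119 kN; interior l_c = 45 − 18 = 27 → r_n = 103.7 kN.
  R_n,bearing = 1·119 + 2·103.7 = 326.4 kN → 326.4 / 2 = 163 kN.
Bearing governs: 163 kN.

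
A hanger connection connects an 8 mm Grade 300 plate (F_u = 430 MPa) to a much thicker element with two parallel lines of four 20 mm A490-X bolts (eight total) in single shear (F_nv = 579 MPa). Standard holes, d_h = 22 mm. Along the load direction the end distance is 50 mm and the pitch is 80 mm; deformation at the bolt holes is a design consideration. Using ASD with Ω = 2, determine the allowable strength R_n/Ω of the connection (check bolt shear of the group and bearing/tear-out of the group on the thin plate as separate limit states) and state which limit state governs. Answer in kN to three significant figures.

656 kN (bearing governs)

Bolt shear: A_b = π·20²/4 = 314.2 mm²; R_n = 579 × 314.2 × 8 × 1 / 1000 = 1455 kN → 1455 / 2 = 728 kN.
Bearing (1.2 l_c t F_u ≤ 2.4 d t F_u): upper limit = 2.4·20·8·430 / 1000 = 165.1 kN.
  Edge l_c = 50 − 22/2 = 39 → r_n = 161 kN; interior l_c = 80 − 22 = 58 → r_n = 165.1 kN.
  R_n,bearing = 2·161 + 6·165.1 = 1313 kN → 1313 / 2 = 656 kN.
Bearing governs: 656 kN.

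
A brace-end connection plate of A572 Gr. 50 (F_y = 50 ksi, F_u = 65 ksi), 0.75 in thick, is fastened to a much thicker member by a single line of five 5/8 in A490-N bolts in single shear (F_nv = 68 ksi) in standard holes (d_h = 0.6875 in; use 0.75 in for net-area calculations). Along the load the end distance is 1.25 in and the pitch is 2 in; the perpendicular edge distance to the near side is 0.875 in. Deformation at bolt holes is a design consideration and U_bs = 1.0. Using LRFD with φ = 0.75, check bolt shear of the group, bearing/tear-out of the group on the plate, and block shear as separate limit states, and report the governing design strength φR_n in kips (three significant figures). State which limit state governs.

Bolt shear: A_b = π·0.625²/4 = 0.3068 in²; R_n = 68 × 0.3068 × 5 × 1 = 104.3 kips → 0.75 × 104.3 = 78.2 kips.
Bearing: edge l_c = 0.9062, r_n = 53.02 kips; interior l_c = 1.312, r_n = 73.12 kips; R_n = 53.02 + 4·73.12 = 345.5 kips → 259 kips.
Block shear: A_gv = 6.938, A_nv = 4.406, A_nt = 0.375 in²; R_n = min(0.6F_uA_nv, 0.6F_yA_gv) + U_bs·F_u·A_nt = 196.2 kips → 147 kips.
Bolt shear governs: 78.2 kips.

78.2 kips (bolt shear governs)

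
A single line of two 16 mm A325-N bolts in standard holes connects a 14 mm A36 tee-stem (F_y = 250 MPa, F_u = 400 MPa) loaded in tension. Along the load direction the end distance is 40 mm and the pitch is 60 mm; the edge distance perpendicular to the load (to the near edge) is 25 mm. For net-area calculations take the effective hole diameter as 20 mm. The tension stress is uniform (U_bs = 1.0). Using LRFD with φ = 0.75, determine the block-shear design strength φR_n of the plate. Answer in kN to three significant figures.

Shear plane L_v = 40 + 1·60 = 100 mm; A_gv = 100 × 14 = 1400 mm².
A_nv = (100 − 1.5·20) × 14 = 980 mm².
A_nt = (25 − 0.5·20) × 14 = 210 mm².
0.6 F_u A_nv = 235.2 kN; 0.6 F_y A_gv = 210 kN → shear yielding governs the shear term.
R_n = 210 + 1.0 × 400 × 210 / 1000 = 294 kN.
Design strength φR_n = 0.75 × 294 = 220 kN.

220 kN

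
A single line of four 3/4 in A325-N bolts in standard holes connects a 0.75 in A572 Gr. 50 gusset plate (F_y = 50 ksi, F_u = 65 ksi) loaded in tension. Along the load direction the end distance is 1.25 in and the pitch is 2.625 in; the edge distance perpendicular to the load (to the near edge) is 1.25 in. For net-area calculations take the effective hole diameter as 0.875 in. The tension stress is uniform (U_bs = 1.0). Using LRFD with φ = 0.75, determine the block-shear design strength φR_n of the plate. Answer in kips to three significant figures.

163 kips

Shear plane L_v = 1.25 + 3·2.625 = 9.125 in; A_gv = 9.125 × 0.75 = 6.844 in².
A_nv = (9.125 − 3.5·0.875) × 0.75 = 4.547 in².
A_nt = (1.25 − 0.5·0.875) × 0.75 = 0.6094 in².
0.6 F_u A_nv = 177.3 kips; 0.6 F_y A_gv = 205.3 kips → shear rupture governs the shear term.
R_n = 177.3 + 1.0 × 65 × 0.6094 = 216.9 kips.
Design strength φR_n = 0.75 × 216.9 = 163 kips.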